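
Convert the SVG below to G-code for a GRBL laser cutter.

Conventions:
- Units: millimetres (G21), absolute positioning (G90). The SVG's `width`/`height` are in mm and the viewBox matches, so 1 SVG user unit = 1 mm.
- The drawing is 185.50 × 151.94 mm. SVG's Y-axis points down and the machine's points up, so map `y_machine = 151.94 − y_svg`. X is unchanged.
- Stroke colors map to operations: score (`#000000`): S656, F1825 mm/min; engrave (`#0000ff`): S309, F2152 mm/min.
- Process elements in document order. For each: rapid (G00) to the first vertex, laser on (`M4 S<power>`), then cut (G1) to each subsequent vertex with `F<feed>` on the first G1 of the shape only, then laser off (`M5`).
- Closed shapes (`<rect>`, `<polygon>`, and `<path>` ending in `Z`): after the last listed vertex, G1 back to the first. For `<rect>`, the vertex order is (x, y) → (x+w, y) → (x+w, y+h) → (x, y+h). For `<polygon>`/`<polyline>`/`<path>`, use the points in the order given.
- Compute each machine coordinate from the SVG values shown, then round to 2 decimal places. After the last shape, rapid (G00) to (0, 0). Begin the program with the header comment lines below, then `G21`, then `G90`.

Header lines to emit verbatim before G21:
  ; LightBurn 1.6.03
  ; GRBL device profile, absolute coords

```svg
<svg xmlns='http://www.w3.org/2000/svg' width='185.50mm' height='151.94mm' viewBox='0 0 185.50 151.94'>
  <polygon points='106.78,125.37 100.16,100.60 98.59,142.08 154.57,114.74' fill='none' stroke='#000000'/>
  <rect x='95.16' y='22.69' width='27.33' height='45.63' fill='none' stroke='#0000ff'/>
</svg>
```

1 u = 1 mm; y_m = 151.94 − y.

[1] `<polygon>` closed polygon, #000000→score S656 F1825: (106.78,26.57) → (100.16,51.34) → (98.59,9.86) → (154.57,37.20) → (106.78,26.57) (closed)

[2] `<rect>` rectangle, #0000ff→engrave S309 F2152: (95.16,129.25) → (122.49,129.25) → (122.49,83.62) → (95.16,83.62) → (95.16,129.25) (closed)

; LightBurn 1.6.03
; GRBL device profile, absolute coords
G21
G90
G00 X106.78 Y26.57
M4 S656
G1 X100.16 Y51.34 F1825
G1 X98.59 Y9.86
G1 X154.57 Y37.20
G1 X106.78 Y26.57
M5
G00 X95.16 Y129.25
M4 S309
G1 X122.49 Y129.25 F2152
G1 X122.49 Y83.62
G1 X95.16 Y83.62
G1 X95.16 Y129.25
M5
G00 X0.00 Y0.00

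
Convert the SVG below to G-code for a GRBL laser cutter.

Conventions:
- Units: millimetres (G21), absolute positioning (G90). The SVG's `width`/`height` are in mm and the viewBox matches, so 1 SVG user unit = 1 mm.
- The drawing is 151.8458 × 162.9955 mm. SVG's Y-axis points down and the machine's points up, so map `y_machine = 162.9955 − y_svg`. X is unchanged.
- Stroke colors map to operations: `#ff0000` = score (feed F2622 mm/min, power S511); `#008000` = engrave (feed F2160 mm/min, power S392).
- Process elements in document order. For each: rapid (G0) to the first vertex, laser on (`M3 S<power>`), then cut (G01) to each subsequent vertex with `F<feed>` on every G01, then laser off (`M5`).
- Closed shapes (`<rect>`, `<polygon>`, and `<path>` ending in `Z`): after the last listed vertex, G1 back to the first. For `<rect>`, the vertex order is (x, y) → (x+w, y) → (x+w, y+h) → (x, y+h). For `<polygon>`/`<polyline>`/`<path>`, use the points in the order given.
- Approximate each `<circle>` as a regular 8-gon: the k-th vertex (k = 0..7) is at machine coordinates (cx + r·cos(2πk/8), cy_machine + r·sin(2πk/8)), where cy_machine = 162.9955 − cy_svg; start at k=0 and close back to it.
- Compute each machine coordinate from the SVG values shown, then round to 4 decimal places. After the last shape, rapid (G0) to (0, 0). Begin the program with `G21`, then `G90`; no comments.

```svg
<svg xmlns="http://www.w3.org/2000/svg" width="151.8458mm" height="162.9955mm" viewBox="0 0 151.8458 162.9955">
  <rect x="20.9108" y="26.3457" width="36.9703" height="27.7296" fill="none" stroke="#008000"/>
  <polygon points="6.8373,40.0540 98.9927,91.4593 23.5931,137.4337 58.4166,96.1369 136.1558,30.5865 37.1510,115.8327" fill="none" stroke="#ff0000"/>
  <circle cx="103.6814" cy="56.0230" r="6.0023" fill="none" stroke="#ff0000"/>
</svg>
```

1 u = 1 mm; y_m = 162.9955 − y.

[1] `<rect>` rectangle, #008000→engrave S392 F2160: (20.9108,136.6498) → (57.8811,136.6498) → (57.8811,108.9202) → (20.9108,108.9202) → (20.9108,136.6498) (closed)

[2] `<polygon>` closed polygon, #ff0000→score S511 F2622: (6.8373,122.9415) → (98.9927,71.5362) → (23.5931,25.5618) → (58.4166,66.8586) → (136.1558,132.4090) → (37.1510,47.1628) → (6.8373,122.9415) (closed)

[3] `<circle>` circle, #ff0000→score S511 F2622: (109.6837,106.9725) → (107.9257,111.2168) → (103.6814,112.9748) → (99.4371,111.2168) → (97.6791,106.9725) → (99.4371,102.7282) → (103.6814,100.9702) → (107.9257,102.7282) → (109.6837,106.9725) (closed)

G21
G90
G0 X20.9108 Y136.6498
M3 S392
G01 X57.8811 Y136.6498 F2160
G01 X57.8811 Y108.9202 F2160
G01 X20.9108 Y108.9202 F2160
G01 X20.9108 Y136.6498 F2160
M5
G0 X6.8373 Y122.9415
M3 S511
G01 X98.9927 Y71.5362 F2622
G01 X23.5931 Y25.5618 F2622
G01 X58.4166 Y66.8586 F2622
G01 X136.1558 Y132.4090 F2622
G01 X37.1510 Y47.1628 F2622
G01 X6.8373 Y122.9415 F2622
M5
G0 X109.6837 Y106.9725
M3 S511
G01 X107.9257 Y111.2168 F2622
G01 X103.6814 Y112.9748 F2622
G01 X99.4371 Y111.2168 F2622
G01 X97.6791 Y106.9725 F2622
G01 X99.4371 Y102.7282 F2622
G01 X103.6814 Y100.9702 F2622
G01 X107.9257 Y102.7282 F2622
G01 X109.6837 Y106.9725 F2622
M5
G0 X0.0000 Y0.0000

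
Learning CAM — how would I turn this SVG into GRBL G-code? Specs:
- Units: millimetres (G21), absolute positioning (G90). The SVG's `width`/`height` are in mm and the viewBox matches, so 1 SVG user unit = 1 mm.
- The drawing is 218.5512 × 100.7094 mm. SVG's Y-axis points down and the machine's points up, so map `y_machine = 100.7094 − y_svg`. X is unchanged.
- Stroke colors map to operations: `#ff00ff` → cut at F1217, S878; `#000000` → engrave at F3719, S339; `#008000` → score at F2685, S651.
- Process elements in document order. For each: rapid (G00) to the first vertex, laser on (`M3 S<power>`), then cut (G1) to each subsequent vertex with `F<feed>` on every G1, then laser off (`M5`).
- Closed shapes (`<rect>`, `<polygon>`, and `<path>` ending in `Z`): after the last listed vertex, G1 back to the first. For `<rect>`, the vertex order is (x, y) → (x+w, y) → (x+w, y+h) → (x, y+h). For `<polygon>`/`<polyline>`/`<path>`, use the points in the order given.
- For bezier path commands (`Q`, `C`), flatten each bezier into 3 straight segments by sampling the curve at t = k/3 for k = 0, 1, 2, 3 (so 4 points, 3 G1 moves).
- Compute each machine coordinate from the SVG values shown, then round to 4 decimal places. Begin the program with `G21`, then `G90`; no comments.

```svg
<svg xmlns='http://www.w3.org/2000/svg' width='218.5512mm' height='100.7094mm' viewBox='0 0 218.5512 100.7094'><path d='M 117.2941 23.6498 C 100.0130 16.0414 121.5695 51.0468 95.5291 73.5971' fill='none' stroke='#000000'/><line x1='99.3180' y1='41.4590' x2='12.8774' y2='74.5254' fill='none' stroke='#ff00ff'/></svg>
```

viewBox `0 0 218.5512 100.7094` with mm width/height → 1 unit = 1 mm. Flip: y_m = 100.7094 − y_svg.

**Shape 1** — `<path>` cubic bezier, stroke `#000000` → engrave (S339, F3719). Control points (SVG): P0=(117.2941,23.6498), P1=(100.0130,16.0414), P2=(121.5695,51.0468), P3=(95.5291,73.5971); sampled at t=k/3. Machine vertices: (117.2941,77.0596) → (109.7576,72.5030) → (108.9051,51.7747) → (95.5291,27.1123). Open path.

**Shape 2** — `<line>` line segment, stroke `#ff00ff` → cut (S878, F1217). Machine vertices: (99.3180,59.2504) → (12.8774,26.1840). Open path.

G21
G90
G00 X117.2941 Y77.0596
M3 S339
G1 X109.7576 Y72.5030 F3719
G1 X108.9051 Y51.7747 F3719
G1 X95.5291 Y27.1123 F3719
M5
G00 X99.3180 Y59.2504
M3 S878
G1 X12.8774 Y26.1840 F1217
M5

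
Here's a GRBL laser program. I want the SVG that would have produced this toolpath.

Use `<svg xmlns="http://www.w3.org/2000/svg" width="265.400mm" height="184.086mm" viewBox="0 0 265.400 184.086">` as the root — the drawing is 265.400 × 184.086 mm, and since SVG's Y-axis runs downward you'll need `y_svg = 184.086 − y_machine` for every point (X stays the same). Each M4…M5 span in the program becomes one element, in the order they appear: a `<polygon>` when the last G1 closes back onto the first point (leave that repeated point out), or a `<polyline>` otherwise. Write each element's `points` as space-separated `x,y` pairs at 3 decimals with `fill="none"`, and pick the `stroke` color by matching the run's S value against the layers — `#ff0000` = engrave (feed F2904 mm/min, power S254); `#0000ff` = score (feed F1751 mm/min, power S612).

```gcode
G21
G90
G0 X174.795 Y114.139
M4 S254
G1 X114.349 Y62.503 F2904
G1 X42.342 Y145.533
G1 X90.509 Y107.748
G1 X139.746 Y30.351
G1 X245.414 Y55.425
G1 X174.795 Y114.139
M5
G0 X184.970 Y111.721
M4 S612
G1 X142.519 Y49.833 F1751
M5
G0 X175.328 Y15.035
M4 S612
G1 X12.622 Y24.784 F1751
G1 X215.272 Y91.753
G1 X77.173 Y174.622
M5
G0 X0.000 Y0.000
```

Each laser-on run becomes one SVG element. Flip Y back into SVG space with y_svg = 184.086 − y_machine.

Run 1: S254 ⇒ engrave layer `#ff0000`. The run returns to its start, so emit a `<polygon>` with points (Y-flipped): 174.795,69.947 114.349,121.583 42.342,38.553 90.509,76.338 139.746,153.735 245.414,128.661.

Run 2: the run's S612 means `#0000ff` (score). The run is open, so emit a `<polyline>` with points (Y-flipped): 184.970,72.365 142.519,134.253.

Run 3: power S612 maps to stroke `#0000ff` (score). The run is open, so emit a `<polyline>` with points (Y-flipped): 175.328,169.051 12.622,159.302 215.272,92.333 77.173,9.464.

<svg xmlns="http://www.w3.org/2000/svg" width="265.400mm" height="184.086mm" viewBox="0 0 265.400 184.086">
  <polygon points="174.795,69.947 114.349,121.583 42.342,38.553 90.509,76.338 139.746,153.735 245.414,128.661" fill="none" stroke="#ff0000"/>
  <polyline points="184.970,72.365 142.519,134.253" fill="none" stroke="#0000ff"/>
  <polyline points="175.328,169.051 12.622,159.302 215.272,92.333 77.173,9.464" fill="none" stroke="#0000ff"/>
</svg>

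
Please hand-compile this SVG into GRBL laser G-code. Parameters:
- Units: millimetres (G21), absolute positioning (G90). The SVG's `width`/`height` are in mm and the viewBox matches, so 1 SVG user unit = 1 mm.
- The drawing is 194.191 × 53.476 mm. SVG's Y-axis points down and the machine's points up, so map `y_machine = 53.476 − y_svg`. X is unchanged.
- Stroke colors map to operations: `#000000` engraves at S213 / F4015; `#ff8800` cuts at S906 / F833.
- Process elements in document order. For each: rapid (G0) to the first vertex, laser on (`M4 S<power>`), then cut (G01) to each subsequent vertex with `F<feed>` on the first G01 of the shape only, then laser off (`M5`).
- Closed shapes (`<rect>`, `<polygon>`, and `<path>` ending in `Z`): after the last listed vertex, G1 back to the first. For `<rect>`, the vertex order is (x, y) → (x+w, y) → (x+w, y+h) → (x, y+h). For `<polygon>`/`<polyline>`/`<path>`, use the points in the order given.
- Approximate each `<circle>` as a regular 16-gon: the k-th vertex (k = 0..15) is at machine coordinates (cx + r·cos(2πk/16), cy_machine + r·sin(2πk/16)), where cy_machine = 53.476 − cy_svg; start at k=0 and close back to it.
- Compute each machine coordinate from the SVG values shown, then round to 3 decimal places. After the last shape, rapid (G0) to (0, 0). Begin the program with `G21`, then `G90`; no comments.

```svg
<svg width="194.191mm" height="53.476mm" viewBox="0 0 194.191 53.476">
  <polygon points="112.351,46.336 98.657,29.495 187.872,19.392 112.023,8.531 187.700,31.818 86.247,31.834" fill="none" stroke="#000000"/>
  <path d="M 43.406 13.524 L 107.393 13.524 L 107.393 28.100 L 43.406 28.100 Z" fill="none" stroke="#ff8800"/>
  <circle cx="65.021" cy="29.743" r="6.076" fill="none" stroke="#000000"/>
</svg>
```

G21
G90
G0 X112.351 Y7.140
M4 S213
G01 X98.657 Y23.981 F4015
G01 X187.872 Y34.084
G01 X112.023 Y44.945
G01 X187.700 Y21.658
G01 X86.247 Y21.642
G01 X112.351 Y7.140
M5
G0 X43.406 Y39.952
M4 S906
G01 X107.393 Y39.952 F833
G01 X107.393 Y25.376
G01 X43.406 Y25.376
G01 X43.406 Y39.952
M5
G0 X71.097 Y23.733
M4 S213
G01 X70.634 Y26.058 F4015
G01 X69.317 Y28.029
G01 X67.346 Y29.346
G01 X65.021 Y29.809
G01 X62.696 Y29.346
G01 X60.725 Y28.029
G01 X59.408 Y26.058
G01 X58.945 Y23.733
G01 X59.408 Y21.408
G01 X60.725 Y19.437
G01 X62.696 Y18.120
G01 X65.021 Y17.657
G01 X67.346 Y18.120
G01 X69.317 Y19.437
G01 X70.634 Y21.408
G01 X71.097 Y23.733
M5
G0 X0.000 Y0.000

1 u = 1 mm; y_m = 53.476 − y.

[1] `<polygon>` closed polygon, #000000→engrave S213 F4015: (112.351,7.140) → (98.657,23.981) → (187.872,34.084) → (112.023,44.945) → (187.700,21.658) → (86.247,21.642) → (112.351,7.140) (closed)

[2] `<path>` rectangle, #ff8800→cut S906 F833: (43.406,39.952) → (107.393,39.952) → (107.393,25.376) → (43.406,25.376) → (43.406,39.952) (closed)

[3] `<circle>` circle, #000000→engrave S213 F4015: (71.097,23.733) → (70.634,26.058) → (69.317,28.029) → (67.346,29.346) → (65.021,29.809) → (62.696,29.346) → (60.725,28.029) → (59.408,26.058) → (58.945,23.733) → (59.408,21.408) → (60.725,19.437) → (62.696,18.120) → (65.021,17.657) → (67.346,18.120) → (69.317,19.437) → (70.634,21.408) → (71.097,23.733) (closed)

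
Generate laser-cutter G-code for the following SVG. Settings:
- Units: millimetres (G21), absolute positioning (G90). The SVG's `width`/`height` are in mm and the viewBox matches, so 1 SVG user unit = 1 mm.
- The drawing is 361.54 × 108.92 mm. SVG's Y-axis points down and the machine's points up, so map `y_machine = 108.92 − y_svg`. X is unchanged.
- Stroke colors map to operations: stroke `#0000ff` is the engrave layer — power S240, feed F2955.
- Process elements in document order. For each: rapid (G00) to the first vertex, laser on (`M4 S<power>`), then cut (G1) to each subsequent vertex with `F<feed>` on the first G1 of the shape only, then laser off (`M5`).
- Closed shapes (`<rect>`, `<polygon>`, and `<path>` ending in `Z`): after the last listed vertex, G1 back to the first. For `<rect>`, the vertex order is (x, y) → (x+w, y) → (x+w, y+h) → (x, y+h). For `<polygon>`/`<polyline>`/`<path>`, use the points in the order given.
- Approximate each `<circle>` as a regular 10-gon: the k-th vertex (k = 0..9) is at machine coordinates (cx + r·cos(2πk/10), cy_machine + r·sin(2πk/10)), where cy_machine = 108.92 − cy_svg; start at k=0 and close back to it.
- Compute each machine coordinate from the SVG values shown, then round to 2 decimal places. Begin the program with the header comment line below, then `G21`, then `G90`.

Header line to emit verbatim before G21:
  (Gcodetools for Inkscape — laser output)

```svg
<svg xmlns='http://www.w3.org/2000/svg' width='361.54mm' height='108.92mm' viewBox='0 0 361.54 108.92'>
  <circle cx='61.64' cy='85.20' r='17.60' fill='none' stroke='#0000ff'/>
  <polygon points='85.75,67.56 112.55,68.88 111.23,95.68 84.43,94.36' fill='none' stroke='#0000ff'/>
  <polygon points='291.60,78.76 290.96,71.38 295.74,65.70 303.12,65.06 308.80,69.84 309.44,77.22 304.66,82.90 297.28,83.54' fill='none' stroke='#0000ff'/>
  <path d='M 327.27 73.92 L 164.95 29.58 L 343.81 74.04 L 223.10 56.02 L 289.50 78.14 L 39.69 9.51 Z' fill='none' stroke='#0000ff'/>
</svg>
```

(Gcodetools for Inkscape — laser output)
G21
G90
G00 X79.24 Y23.72
M4 S240
G1 X75.88 Y34.07 F2955
G1 X67.08 Y40.46
G1 X56.20 Y40.46
G1 X47.40 Y34.07
G1 X44.04 Y23.72
G1 X47.40 Y13.37
G1 X56.20 Y6.98
G1 X67.08 Y6.98
G1 X75.88 Y13.37
G1 X79.24 Y23.72
M5
G00 X85.75 Y41.36
M4 S240
G1 X112.55 Y40.04 F2955
G1 X111.23 Y13.24
G1 X84.43 Y14.56
G1 X85.75 Y41.36
M5
G00 X291.60 Y30.16
M4 S240
G1 X290.96 Y37.54 F2955
G1 X295.74 Y43.22
G1 X303.12 Y43.86
G1 X308.80 Y39.08
G1 X309.44 Y31.70
G1 X304.66 Y26.02
G1 X297.28 Y25.38
G1 X291.60 Y30.16
M5
G00 X327.27 Y35.00
M4 S240
G1 X164.95 Y79.34 F2955
G1 X343.81 Y34.88
G1 X223.10 Y52.90
G1 X289.50 Y30.78
G1 X39.69 Y99.41
G1 X327.27 Y35.00
M5

1 u = 1 mm; y_m = 108.92 − y.

[1] `<circle>` circle, #0000ff→engrave S240 F2955: (79.24,23.72) → (75.88,34.07) → (67.08,40.46) → (56.20,40.46) → (47.40,34.07) → (44.04,23.72) → (47.40,13.37) → (56.20,6.98) → (67.08,6.98) → (75.88,13.37) → (79.24,23.72) (closed)

[2] `<polygon>` regular polygon, #0000ff→engrave S240 F2955: (85.75,41.36) → (112.55,40.04) → (111.23,13.24) → (84.43,14.56) → (85.75,41.36) (closed)

[3] `<polygon>` regular polygon, #0000ff→engrave S240 F2955: (291.60,30.16) → (290.96,37.54) → (295.74,43.22) → (303.12,43.86) → (308.80,39.08) → (309.44,31.70) → (304.66,26.02) → (297.28,25.38) → (291.60,30.16) (closed)

[4] `<path>` closed polygon, #0000ff→engrave S240 F2955: (327.27,35.00) → (164.95,79.34) → (343.81,34.88) → (223.10,52.90) → (289.50,30.78) → (39.69,99.41) → (327.27,35.00) (closed)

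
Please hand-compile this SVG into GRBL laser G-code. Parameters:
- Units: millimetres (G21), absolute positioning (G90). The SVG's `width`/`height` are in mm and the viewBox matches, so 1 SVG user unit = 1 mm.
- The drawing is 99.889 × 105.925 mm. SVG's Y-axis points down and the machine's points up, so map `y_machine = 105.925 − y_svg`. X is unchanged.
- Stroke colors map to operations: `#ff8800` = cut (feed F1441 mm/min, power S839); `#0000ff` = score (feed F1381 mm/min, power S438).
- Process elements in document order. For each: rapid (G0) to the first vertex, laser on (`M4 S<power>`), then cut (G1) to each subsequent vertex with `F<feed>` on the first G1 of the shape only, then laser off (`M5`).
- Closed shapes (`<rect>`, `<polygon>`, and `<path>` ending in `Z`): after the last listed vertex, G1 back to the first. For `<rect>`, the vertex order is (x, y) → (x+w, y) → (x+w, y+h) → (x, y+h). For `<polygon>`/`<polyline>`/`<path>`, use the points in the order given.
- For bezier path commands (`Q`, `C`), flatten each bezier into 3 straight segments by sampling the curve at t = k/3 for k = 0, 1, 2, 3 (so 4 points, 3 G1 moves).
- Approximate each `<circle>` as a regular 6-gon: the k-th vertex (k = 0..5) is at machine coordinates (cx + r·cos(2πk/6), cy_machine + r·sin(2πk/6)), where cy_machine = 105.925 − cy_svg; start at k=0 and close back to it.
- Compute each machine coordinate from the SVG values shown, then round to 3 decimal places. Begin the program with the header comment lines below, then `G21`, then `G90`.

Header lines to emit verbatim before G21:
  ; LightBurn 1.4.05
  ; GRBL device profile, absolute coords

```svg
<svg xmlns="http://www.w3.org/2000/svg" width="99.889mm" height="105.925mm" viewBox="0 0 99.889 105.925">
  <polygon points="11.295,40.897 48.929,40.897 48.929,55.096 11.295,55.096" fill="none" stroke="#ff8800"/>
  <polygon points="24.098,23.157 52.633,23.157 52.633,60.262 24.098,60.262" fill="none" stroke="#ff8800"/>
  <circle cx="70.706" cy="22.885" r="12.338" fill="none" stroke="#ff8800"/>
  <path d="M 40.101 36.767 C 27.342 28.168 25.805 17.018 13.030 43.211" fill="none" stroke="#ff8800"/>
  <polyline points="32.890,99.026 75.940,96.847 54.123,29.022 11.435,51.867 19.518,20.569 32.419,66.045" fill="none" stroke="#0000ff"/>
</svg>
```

; LightBurn 1.4.05
; GRBL device profile, absolute coords
G21
G90
G0 X11.295 Y65.028
M4 S839
G1 X48.929 Y65.028 F1441
G1 X48.929 Y50.829
G1 X11.295 Y50.829
G1 X11.295 Y65.028
M5
G0 X24.098 Y82.768
M4 S839
G1 X52.633 Y82.768 F1441
G1 X52.633 Y45.663
G1 X24.098 Y45.663
G1 X24.098 Y82.768
M5
G0 X83.044 Y83.040
M4 S839
G1 X76.875 Y93.725 F1441
G1 X64.537 Y93.725
G1 X58.368 Y83.040
G1 X64.537 Y72.355
G1 X76.875 Y72.355
G1 X83.044 Y83.040
M5
G0 X40.101 Y69.158
M4 S839
G1 X30.251 Y77.130 F1441
G1 X22.891 Y77.937
G1 X13.030 Y62.714
M5
G0 X32.890 Y6.899
M4 S438
G1 X75.940 Y9.078 F1381
G1 X54.123 Y76.903
G1 X11.435 Y54.058
G1 X19.518 Y85.356
G1 X32.419 Y39.880
M5

1 u = 1 mm; y_m = 105.925 − y.

[1] `<polygon>` rectangle, #ff8800→cut S839 F1441: (11.295,65.028) → (48.929,65.028) → (48.929,50.829) → (11.295,50.829) → (11.295,65.028) (closed)

[2] `<polygon>` rectangle, #ff8800→cut S839 F1441: (24.098,82.768) → (52.633,82.768) → (52.633,45.663) → (24.098,45.663) → (24.098,82.768) (closed)

[3] `<circle>` circle, #ff8800→cut S839 F1441: (83.044,83.040) → (76.875,93.725) → (64.537,93.725) → (58.368,83.040) → (64.537,72.355) → (76.875,72.355) → (83.044,83.040) (closed)

[4] `<path>` cubic bezier, #ff8800→cut S839 F1441: (40.101,69.158) → (30.251,77.130) → (22.891,77.937) → (13.030,62.714)

[5] `<polyline>` open polyline, #0000ff→score S438 F1381: (32.890,6.899) → (75.940,9.078) → (54.123,76.903) → (11.435,54.058) → (19.518,85.356) → (32.419,39.880)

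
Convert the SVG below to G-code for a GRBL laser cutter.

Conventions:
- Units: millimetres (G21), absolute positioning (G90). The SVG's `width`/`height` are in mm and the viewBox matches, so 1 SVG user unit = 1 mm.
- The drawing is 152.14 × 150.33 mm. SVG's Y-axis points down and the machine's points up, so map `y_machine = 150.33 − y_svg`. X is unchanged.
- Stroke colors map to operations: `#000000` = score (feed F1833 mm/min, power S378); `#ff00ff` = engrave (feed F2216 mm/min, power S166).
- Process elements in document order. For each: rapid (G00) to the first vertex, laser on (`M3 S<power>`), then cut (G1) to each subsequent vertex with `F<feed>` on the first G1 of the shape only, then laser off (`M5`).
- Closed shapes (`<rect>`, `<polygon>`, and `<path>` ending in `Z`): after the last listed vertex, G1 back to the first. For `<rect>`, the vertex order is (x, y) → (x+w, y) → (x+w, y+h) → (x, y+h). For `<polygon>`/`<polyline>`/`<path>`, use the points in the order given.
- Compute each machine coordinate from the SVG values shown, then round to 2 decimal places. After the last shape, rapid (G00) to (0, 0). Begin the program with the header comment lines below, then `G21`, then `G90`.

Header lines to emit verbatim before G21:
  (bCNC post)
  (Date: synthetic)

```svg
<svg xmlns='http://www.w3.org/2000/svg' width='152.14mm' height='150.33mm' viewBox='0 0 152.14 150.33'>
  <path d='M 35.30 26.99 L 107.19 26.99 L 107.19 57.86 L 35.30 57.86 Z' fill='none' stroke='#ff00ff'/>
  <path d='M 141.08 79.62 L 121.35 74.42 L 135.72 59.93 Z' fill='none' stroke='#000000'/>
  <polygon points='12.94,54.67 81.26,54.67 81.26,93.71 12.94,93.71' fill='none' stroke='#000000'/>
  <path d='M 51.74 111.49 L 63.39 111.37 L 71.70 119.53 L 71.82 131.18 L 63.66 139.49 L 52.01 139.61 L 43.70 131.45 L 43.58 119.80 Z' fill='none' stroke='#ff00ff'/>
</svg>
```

viewBox `0 0 152.14 150.33` with mm width/height → 1 unit = 1 mm. Flip: y_m = 150.33 − y_svg.

**Shape 1** — `<path>` rectangle, stroke `#ff00ff` → engrave (S166, F2216). Machine vertices: (35.30,123.34) → (107.19,123.34) → (107.19,92.47) → (35.30,92.47) → (35.30,123.34). Closed: final G1 returns to the first vertex.

**Shape 2** — `<path>` regular polygon, stroke `#000000` → score (S378, F1833). Machine vertices: (141.08,70.71) → (121.35,75.91) → (135.72,90.40) → (141.08,70.71). Closed: final G1 returns to the first vertex.

**Shape 3** — `<polygon>` rectangle, stroke `#000000` → score (S378, F1833). Machine vertices: (12.94,95.66) → (81.26,95.66) → (81.26,56.62) → (12.94,56.62) → (12.94,95.66). Closed: final G1 returns to the first vertex.

**Shape 4** — `<path>` regular polygon, stroke `#ff00ff` → engrave (S166, F2216). Machine vertices: (51.74,38.84) → (63.39,38.96) → (71.70,30.80) → (71.82,19.15) → (63.66,10.84) → (52.01,10.72) → (43.70,18.88) → (43.58,30.53) → (51.74,38.84). Closed: final G1 returns to the first vertex.

(bCNC post)
(Date: synthetic)
G21
G90
G00 X35.30 Y123.34
M3 S166
G1 X107.19 Y123.34 F2216
G1 X107.19 Y92.47
G1 X35.30 Y92.47
G1 X35.30 Y123.34
M5
G00 X141.08 Y70.71
M3 S378
G1 X121.35 Y75.91 F1833
G1 X135.72 Y90.40
G1 X141.08 Y70.71
M5
G00 X12.94 Y95.66
M3 S378
G1 X81.26 Y95.66 F1833
G1 X81.26 Y56.62
G1 X12.94 Y56.62
G1 X12.94 Y95.66
M5
G00 X51.74 Y38.84
M3 S166
G1 X63.39 Y38.96 F2216
G1 X71.70 Y30.80
G1 X71.82 Y19.15
G1 X63.66 Y10.84
G1 X52.01 Y10.72
G1 X43.70 Y18.88
G1 X43.58 Y30.53
G1 X51.74 Y38.84
M5
G00 X0.00 Y0.00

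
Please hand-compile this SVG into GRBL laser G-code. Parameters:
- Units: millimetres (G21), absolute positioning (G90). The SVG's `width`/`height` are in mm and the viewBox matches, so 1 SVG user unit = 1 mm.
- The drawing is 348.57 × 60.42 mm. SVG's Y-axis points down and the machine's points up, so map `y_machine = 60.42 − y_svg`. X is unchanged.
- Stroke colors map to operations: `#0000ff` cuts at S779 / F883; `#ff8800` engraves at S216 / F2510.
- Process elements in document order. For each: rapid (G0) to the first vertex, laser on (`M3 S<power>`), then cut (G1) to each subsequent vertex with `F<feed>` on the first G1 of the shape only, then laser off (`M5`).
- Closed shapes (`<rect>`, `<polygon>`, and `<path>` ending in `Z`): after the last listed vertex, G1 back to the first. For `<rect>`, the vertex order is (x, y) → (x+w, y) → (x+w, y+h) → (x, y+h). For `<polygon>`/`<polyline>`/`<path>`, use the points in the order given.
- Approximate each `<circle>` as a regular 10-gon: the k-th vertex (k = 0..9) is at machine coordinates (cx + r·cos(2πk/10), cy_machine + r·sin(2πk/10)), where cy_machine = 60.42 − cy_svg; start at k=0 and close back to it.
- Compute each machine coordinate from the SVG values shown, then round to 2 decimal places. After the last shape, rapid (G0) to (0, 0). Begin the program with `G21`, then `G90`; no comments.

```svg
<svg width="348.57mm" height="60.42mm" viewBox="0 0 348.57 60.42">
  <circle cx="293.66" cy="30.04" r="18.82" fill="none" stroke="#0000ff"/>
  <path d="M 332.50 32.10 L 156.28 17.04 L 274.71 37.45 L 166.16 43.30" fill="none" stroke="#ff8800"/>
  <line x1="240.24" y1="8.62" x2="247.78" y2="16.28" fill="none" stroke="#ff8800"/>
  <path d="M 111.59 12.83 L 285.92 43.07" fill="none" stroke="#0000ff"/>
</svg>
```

G21
G90
G0 X312.48 Y30.38
M3 S779
G1 X308.89 Y41.44 F883
G1 X299.48 Y48.28
G1 X287.84 Y48.28
G1 X278.43 Y41.44
G1 X274.84 Y30.38
G1 X278.43 Y19.32
G1 X287.84 Y12.48
G1 X299.48 Y12.48
G1 X308.89 Y19.32
G1 X312.48 Y30.38
M5
G0 X332.50 Y28.32
M3 S216
G1 X156.28 Y43.38 F2510
G1 X274.71 Y22.97
G1 X166.16 Y17.12
M5
G0 X240.24 Y51.80
M3 S216
G1 X247.78 Y44.14 F2510
M5
G0 X111.59 Y47.59
M3 S779
G1 X285.92 Y17.35 F883
M5
G0 X0.00 Y0.00

Since the viewBox matches the mm dimensions, user units are millimetres directly. The only transform is the Y-flip y_m = 60.42 − y_svg.

Shape 1 is a circle drawn with `<circle>`. Its stroke #0000ff means cut at S779, F883. After flipping Y the toolpath is (312.48,30.38) → (308.89,41.44) → (299.48,48.28) → (287.84,48.28) → (278.43,41.44) → (274.84,30.38) → (278.43,19.32) → (287.84,12.48) → (299.48,12.48) → (308.89,19.32) → (312.48,30.38), returning to the start.

Shape 2 is a open polyline drawn with `<path>`. Its stroke #ff8800 means engrave at S216, F2510. After flipping Y the toolpath is (332.50,28.32) → (156.28,43.38) → (274.71,22.97) → (166.16,17.12).

Shape 3 is a line segment drawn with `<line>`. Its stroke #ff8800 means engrave at S216, F2510. After flipping Y the toolpath is (240.24,51.80) → (247.78,44.14).

Shape 4 is a line segment drawn with `<path>`. Its stroke #0000ff means cut at S779, F883. After flipping Y the toolpath is (111.59,47.59) → (285.92,17.35).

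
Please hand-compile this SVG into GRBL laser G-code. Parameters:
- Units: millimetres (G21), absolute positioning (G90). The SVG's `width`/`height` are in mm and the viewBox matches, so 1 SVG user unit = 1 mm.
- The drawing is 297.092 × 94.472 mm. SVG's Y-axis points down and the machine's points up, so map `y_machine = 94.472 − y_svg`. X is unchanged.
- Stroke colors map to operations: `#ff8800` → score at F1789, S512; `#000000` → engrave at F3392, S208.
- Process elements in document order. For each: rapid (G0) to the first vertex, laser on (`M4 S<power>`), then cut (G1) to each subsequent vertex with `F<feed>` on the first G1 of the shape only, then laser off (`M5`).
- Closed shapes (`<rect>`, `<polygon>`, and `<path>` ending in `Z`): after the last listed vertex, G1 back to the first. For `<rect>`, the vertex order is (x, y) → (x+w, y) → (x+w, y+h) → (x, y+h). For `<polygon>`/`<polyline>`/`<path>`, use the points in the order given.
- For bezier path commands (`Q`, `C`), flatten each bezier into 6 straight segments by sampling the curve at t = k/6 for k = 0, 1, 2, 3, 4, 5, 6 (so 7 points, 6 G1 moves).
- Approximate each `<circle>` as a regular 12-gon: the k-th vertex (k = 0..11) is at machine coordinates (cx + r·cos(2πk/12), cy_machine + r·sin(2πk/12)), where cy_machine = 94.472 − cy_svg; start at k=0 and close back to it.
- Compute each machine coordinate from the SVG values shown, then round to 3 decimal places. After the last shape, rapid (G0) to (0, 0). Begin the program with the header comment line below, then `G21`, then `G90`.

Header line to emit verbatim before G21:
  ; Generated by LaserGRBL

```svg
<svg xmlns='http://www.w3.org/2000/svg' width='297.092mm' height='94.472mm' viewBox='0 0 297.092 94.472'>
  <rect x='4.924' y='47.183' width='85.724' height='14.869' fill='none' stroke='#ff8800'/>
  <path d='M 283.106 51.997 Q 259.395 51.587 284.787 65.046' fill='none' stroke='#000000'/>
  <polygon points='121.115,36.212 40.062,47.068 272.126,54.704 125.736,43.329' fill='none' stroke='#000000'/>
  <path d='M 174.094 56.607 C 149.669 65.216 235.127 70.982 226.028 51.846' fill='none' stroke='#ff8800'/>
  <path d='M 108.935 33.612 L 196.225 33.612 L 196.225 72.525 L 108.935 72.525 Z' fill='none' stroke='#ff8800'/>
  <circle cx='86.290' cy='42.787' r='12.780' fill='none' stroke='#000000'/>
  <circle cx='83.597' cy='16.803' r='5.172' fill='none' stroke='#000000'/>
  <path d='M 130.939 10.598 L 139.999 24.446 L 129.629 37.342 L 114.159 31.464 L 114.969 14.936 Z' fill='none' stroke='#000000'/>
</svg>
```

; Generated by LaserGRBL
G21
G90
G0 X4.924 Y47.289
M4 S512
G1 X90.648 Y47.289 F1789
G1 X90.648 Y32.420
G1 X4.924 Y32.420
G1 X4.924 Y47.289
M5
G0 X283.106 Y42.475
M4 S208
G1 X276.566 Y42.226 F3392
G1 X272.755 Y41.207
G1 X271.671 Y39.418
G1 X273.315 Y36.858
G1 X277.687 Y33.527
G1 X284.787 Y29.426
M5
G0 X121.115 Y58.260
M4 S208
G1 X40.062 Y47.404 F3392
G1 X272.126 Y39.768
G1 X125.736 Y51.143
G1 X121.115 Y58.260
M5
G0 X174.094 Y37.865
M4 S512
G1 X170.092 Y33.900 F1789
G1 X178.725 Y31.021
G1 X194.314 Y29.841
G1 X211.180 Y30.974
G1 X223.644 Y35.031
G1 X226.028 Y42.626
M5
G0 X108.935 Y60.860
M4 S512
G1 X196.225 Y60.860 F1789
G1 X196.225 Y21.947
G1 X108.935 Y21.947
G1 X108.935 Y60.860
M5
G0 X99.070 Y51.685
M4 S208
G1 X97.358 Y58.075 F3392
G1 X92.680 Y62.753
G1 X86.290 Y64.465
G1 X79.900 Y62.753
G1 X75.222 Y58.075
G1 X73.510 Y51.685
G1 X75.222 Y45.295
G1 X79.900 Y40.617
G1 X86.290 Y38.905
G1 X92.680 Y40.617
G1 X97.358 Y45.295
G1 X99.070 Y51.685
M5
G0 X88.769 Y77.669
M4 S208
G1 X88.076 Y80.255 F3392
G1 X86.183 Y82.148
G1 X83.597 Y82.841
G1 X81.011 Y82.148
G1 X79.118 Y80.255
G1 X78.425 Y77.669
G1 X79.118 Y75.083
G1 X81.011 Y73.190
G1 X83.597 Y72.497
G1 X86.183 Y73.190
G1 X88.076 Y75.083
G1 X88.769 Y77.669
M5
G0 X130.939 Y83.874
M4 S208
G1 X139.999 Y70.026 F3392
G1 X129.629 Y57.130
G1 X114.159 Y63.008
G1 X114.969 Y79.536
G1 X130.939 Y83.874
M5
G0 X0.000 Y0.000

Since the viewBox matches the mm dimensions, user units are millimetres directly. The only transform is the Y-flip y_m = 94.472 − y_svg.

Shape 1 is a rectangle drawn with `<rect>`. Its stroke #ff8800 means score at S512, F1789. After flipping Y the toolpath is (4.924,47.289) → (90.648,47.289) → (90.648,32.420) → (4.924,32.420) → (4.924,47.289), returning to the start.

Shape 2 is a quadratic bezier drawn with `<path>`. Its stroke #000000 means engrave at S208, F3392. After flipping Y the toolpath is (283.106,42.475) → (276.566,42.226) → (272.755,41.207) → (271.671,39.418) → (273.315,36.858) → (277.687,33.527) → (284.787,29.426).

Shape 3 is a closed polygon drawn with `<polygon>`. Its stroke #000000 means engrave at S208, F3392. After flipping Y the toolpath is (121.115,58.260) → (40.062,47.404) → (272.126,39.768) → (125.736,51.143) → (121.115,58.260), returning to the start.

Shape 4 is a cubic bezier drawn with `<path>`. Its stroke #ff8800 means score at S512, F1789. After flipping Y the toolpath is (174.094,37.865) → (170.092,33.900) → (178.725,31.021) → (194.314,29.841) → (211.180,30.974) → (223.644,35.031) → (226.028,42.626).

Shape 5 is a rectangle drawn with `<path>`. Its stroke #ff8800 means score at S512, F1789. After flipping Y the toolpath is (108.935,60.860) → (196.225,60.860) → (196.225,21.947) → (108.935,21.947) → (108.935,60.860), returning to the start.

Shape 6 is a circle drawn with `<circle>`. Its stroke #000000 means engrave at S208, F3392. After flipping Y the toolpath is (99.070,51.685) → (97.358,58.075) → (92.680,62.753) → (86.290,64.465) → (79.900,62.753) → (75.222,58.075) → (73.510,51.685) → (75.222,45.295) → (79.900,40.617) → (86.290,38.905) → (92.680,40.617) → (97.358,45.295) → (99.070,51.685), returning to the start.

Shape 7 is a circle drawn with `<circle>`. Its stroke #000000 means engrave at S208, F3392. After flipping Y the toolpath is (88.769,77.669) → (88.076,80.255) → (86.183,82.148) → (83.597,82.841) → (81.011,82.148) → (79.118,80.255) → (78.425,77.669) → (79.118,75.083) → (81.011,73.190) → (83.597,72.497) → (86.183,73.190) → (88.076,75.083) → (88.769,77.669), returning to the start.

Shape 8 is a regular polygon drawn with `<path>`. Its stroke #000000 means engrave at S208, F3392. After flipping Y the toolpath is (130.939,83.874) → (139.999,70.026) → (129.629,57.130) → (114.159,63.008) → (114.969,79.536) → (130.939,83.874), returning to the start.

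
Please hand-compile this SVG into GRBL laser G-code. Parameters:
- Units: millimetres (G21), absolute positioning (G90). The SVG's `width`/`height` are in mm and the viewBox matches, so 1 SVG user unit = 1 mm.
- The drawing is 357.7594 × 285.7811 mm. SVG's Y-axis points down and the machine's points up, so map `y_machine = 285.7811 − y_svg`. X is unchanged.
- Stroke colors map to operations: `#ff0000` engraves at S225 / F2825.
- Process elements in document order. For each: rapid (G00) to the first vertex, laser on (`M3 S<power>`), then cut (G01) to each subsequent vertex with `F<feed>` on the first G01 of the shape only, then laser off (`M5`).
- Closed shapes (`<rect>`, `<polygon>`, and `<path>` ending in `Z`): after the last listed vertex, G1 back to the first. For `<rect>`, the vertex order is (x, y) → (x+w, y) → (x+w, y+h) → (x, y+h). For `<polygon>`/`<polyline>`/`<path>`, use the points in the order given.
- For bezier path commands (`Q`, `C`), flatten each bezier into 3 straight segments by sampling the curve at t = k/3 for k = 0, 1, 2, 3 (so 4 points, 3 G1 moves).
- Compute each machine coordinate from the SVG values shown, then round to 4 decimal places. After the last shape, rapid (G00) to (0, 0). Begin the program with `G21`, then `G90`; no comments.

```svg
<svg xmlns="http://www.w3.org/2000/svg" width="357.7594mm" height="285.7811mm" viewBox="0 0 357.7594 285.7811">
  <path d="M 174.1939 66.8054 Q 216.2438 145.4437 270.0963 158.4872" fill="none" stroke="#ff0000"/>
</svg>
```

Since the viewBox matches the mm dimensions, user units are millimetres directly. The only transform is the Y-flip y_m = 285.7811 − y_svg.

Shape 1 is a quadratic bezier drawn with `<path>`. Its stroke #ff0000 means engrave at S225, F2825. After flipping Y the toolpath is (174.1939,218.9757) → (203.5386,173.8385) → (235.5060,143.2779) → (270.0963,127.2939).

G21
G90
G00 X174.1939 Y218.9757
M3 S225
G01 X203.5386 Y173.8385 F2825
G01 X235.5060 Y143.2779
G01 X270.0963 Y127.2939
M5
G00 X0.0000 Y0.0000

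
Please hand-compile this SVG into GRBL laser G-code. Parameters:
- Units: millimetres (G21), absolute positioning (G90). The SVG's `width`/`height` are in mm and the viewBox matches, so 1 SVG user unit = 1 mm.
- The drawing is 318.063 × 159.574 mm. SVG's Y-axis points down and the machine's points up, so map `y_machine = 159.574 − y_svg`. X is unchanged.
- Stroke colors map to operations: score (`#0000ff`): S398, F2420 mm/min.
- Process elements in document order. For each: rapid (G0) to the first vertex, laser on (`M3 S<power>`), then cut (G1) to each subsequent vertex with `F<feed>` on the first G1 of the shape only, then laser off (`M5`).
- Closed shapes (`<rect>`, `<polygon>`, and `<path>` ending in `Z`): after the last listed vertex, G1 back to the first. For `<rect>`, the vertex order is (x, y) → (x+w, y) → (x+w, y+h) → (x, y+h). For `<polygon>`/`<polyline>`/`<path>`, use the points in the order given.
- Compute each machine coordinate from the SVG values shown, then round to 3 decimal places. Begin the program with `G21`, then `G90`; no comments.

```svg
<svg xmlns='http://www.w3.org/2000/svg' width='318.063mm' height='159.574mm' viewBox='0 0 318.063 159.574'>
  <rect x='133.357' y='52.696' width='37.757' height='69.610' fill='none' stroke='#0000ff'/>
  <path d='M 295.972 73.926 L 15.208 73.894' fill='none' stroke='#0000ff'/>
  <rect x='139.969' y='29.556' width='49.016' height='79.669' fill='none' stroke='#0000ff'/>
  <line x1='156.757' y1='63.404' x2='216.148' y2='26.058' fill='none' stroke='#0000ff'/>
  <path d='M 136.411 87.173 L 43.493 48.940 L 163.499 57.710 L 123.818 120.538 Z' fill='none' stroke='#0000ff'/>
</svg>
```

G21
G90
G0 X133.357 Y106.878
M3 S398
G1 X171.114 Y106.878 F2420
G1 X171.114 Y37.268
G1 X133.357 Y37.268
G1 X133.357 Y106.878
M5
G0 X295.972 Y85.648
M3 S398
G1 X15.208 Y85.680 F2420
M5
G0 X139.969 Y130.018
M3 S398
G1 X188.985 Y130.018 F2420
G1 X188.985 Y50.349
G1 X139.969 Y50.349
G1 X139.969 Y130.018
M5
G0 X156.757 Y96.170
M3 S398
G1 X216.148 Y133.516 F2420
M5
G0 X136.411 Y72.401
M3 S398
G1 X43.493 Y110.634 F2420
G1 X163.499 Y101.864
G1 X123.818 Y39.036
G1 X136.411 Y72.401
M5

Since the viewBox matches the mm dimensions, user units are millimetres directly. The only transform is the Y-flip y_m = 159.574 − y_svg.

Shape 1 is a rectangle drawn with `<rect>`. Its stroke #0000ff means score at S398, F2420. After flipping Y the toolpath is (133.357,106.878) → (171.114,106.878) → (171.114,37.268) → (133.357,37.268) → (133.357,106.878), returning to the start.

Shape 2 is a line segment drawn with `<path>`. Its stroke #0000ff means score at S398, F2420. After flipping Y the toolpath is (295.972,85.648) → (15.208,85.680).

Shape 3 is a rectangle drawn with `<rect>`. Its stroke #0000ff means score at S398, F2420. After flipping Y the toolpath is (139.969,130.018) → (188.985,130.018) → (188.985,50.349) → (139.969,50.349) → (139.969,130.018), returning to the start.

Shape 4 is a line segment drawn with `<line>`. Its stroke #0000ff means score at S398, F2420. After flipping Y the toolpath is (156.757,96.170) → (216.148,133.516).

Shape 5 is a closed polygon drawn with `<path>`. Its stroke #0000ff means score at S398, F2420. After flipping Y the toolpath is (136.411,72.401) → (43.493,110.634) → (163.499,101.864) → (123.818,39.036) → (136.411,72.401), returning to the start.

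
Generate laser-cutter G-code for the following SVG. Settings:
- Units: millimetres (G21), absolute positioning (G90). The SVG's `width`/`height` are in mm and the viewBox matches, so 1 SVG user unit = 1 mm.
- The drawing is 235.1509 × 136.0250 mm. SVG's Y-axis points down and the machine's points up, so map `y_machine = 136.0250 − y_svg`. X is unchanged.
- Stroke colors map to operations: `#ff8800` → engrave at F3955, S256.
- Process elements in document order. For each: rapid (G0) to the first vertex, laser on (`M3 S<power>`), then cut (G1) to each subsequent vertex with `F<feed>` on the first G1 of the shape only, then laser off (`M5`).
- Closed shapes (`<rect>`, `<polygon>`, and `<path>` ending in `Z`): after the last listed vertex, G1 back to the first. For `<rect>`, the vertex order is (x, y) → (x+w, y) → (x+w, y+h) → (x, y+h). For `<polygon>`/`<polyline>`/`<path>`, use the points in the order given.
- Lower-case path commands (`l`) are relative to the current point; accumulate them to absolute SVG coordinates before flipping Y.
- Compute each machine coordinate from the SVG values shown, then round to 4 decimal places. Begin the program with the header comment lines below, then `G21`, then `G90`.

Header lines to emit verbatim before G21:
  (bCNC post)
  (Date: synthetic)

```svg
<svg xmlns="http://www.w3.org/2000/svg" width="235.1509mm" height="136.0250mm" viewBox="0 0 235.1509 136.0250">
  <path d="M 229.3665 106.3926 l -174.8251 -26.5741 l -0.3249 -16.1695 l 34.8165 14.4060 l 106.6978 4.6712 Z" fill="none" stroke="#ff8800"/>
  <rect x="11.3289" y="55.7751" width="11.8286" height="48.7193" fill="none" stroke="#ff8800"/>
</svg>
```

(bCNC post)
(Date: synthetic)
G21
G90
G0 X229.3665 Y29.6324
M3 S256
G1 X54.5414 Y56.2065 F3955
G1 X54.2165 Y72.3760
G1 X89.0330 Y57.9700
G1 X195.7308 Y53.2988
G1 X229.3665 Y29.6324
M5
G0 X11.3289 Y80.2499
M3 S256
G1 X23.1575 Y80.2499 F3955
G1 X23.1575 Y31.5306
G1 X11.3289 Y31.5306
G1 X11.3289 Y80.2499
M5

viewBox `0 0 235.1509 136.0250` with mm width/height → 1 unit = 1 mm. Flip: y_m = 136.0250 − y_svg.

**Shape 1** — `<path>` closed polygon, stroke `#ff8800` → engrave (S256, F3955). Machine vertices: (229.3665,29.6324) → (54.5414,56.2065) → (54.2165,72.3760) → (89.0330,57.9700) → (195.7308,53.2988) → (229.3665,29.6324). Closed: final G1 returns to the first vertex.

**Shape 2** — `<rect>` rectangle, stroke `#ff8800` → engrave (S256, F3955). Machine vertices: (11.3289,80.2499) → (23.1575,80.2499) → (23.1575,31.5306) → (11.3289,31.5306) → (11.3289,80.2499). Closed: final G1 returns to the first vertex.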